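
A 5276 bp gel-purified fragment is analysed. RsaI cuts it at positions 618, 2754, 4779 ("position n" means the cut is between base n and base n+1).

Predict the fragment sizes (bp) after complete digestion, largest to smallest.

2136, 2025, 618, 497 bp

Linear molecule, 3 cuts → 4 fragments:
  618 − 0 = 618 bp
  2754 − 618 = 2136 bp
  4779 − 2754 = 2025 bp
  5276 − 4779 = 497 bp
Sorted largest to smallest: 2136, 2025, 618, 497 bp.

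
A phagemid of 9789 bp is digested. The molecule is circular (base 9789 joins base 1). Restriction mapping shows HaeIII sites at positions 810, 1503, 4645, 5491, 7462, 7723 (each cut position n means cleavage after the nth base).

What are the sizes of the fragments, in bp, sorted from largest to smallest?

Circular molecule, 6 cuts → 6 fragments:
  1503 − 810 = 693 bp
  4645 − 1503 = 3142 bp
  5491 − 4645 = 846 bp
  7462 − 5491 = 1971 bp
  7723 − 7462 = 261 bp
  wrap: 9789 − 7723 + 810 = 2876 bp
Sorted largest to smallest: 3142, 2876, 1971, 846, 693, 261 bp.

3142, 2876, 1971, 846, 693, 261 bp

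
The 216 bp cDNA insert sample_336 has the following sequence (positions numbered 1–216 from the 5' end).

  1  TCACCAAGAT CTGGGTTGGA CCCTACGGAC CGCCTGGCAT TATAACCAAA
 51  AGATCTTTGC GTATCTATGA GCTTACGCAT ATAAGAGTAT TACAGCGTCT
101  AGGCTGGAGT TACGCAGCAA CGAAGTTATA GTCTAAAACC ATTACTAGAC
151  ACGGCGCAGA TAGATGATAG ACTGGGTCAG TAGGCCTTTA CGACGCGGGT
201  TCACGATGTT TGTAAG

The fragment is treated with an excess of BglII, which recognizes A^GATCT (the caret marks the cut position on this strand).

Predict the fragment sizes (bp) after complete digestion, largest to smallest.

BglII sites (AGATCT) start at positions 7, 51.
BglII cuts after the first base of each site, so after positions 7, 51.
Linear molecule, 2 cuts → 3 fragments:
  1–7 → 7 bp
  8–51 → 44 bp
  52–216 → 165 bp
Sorted largest to smallest: 165, 44, 7 bp.

165, 44, 7 bp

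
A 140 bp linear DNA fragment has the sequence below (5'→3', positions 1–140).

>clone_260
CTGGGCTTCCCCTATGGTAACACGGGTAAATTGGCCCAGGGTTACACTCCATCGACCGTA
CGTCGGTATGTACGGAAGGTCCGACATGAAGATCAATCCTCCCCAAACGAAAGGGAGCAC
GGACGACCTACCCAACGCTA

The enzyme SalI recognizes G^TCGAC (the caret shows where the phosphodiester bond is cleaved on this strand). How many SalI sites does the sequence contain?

0

No occurrence of GTCGAC is present in the sequence.
SalI does not cut: 0 sites.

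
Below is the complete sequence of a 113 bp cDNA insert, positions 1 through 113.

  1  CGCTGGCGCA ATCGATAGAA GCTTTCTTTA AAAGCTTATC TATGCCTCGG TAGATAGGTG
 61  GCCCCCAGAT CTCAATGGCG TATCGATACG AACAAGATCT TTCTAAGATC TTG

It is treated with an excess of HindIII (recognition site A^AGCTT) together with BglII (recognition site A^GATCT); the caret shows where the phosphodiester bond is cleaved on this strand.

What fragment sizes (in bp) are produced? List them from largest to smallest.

35, 28, 19, 13, 11, 7 bp

HindIII sites (AAGCTT) start at positions 19, 32.
HindIII cuts after the first base of each site, so after positions 19, 32.
BglII sites (AGATCT) start at positions 67, 95, 106.
BglII cuts after the first base of each site, so after positions 67, 95, 106.
Combined cut positions: 19, 32, 67, 95, 106.
Linear molecule, 5 cuts → 6 fragments:
  1–19 → 19 bp
  20–32 → 13 bp
  33–67 → 35 bp
  68–95 → 28 bp
  96–106 → 11 bp
  107–113 → 7 bp
Sorted largest to smallest: 35, 28, 19, 13, 11, 7 bp.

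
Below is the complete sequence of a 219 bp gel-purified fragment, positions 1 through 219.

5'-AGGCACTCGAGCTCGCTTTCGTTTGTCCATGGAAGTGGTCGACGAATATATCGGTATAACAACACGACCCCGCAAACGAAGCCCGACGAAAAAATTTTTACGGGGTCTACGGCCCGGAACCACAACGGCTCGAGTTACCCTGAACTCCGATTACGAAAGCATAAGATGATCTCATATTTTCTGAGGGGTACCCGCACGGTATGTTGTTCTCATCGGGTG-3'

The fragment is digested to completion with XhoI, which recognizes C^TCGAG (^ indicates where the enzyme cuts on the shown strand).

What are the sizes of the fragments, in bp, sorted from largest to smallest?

XhoI sites (CTCGAG) start at positions 6, 129.
XhoI cuts after the first base of each site, so after positions 6, 129.
Linear molecule, 2 cuts → 3 fragments:
  1–6 → 6 bp
  7–129 → 123 bp
  130–219 → 90 bp
Sorted largest to smallest: 123, 90, 6 bp.

123, 90, 6 bp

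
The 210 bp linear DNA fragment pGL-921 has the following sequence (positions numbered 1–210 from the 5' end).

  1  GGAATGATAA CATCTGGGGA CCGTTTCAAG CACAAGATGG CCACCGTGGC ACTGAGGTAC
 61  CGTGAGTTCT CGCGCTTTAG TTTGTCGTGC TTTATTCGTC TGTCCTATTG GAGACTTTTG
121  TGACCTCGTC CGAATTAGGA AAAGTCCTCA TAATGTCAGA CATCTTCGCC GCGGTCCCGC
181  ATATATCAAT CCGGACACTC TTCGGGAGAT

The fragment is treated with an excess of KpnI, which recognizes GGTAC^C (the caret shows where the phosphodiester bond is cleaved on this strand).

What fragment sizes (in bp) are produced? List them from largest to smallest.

150, 60 bp

The KpnI site (GGTACC) starts at position 56.
KpnI cuts after base 5 of each site (before the last base), so after position 60.
Linear molecule, 1 cut → 2 fragments:
  1–60 → 60 bp
  61–210 → 150 bp
Sorted largest to smallest: 150, 60 bp.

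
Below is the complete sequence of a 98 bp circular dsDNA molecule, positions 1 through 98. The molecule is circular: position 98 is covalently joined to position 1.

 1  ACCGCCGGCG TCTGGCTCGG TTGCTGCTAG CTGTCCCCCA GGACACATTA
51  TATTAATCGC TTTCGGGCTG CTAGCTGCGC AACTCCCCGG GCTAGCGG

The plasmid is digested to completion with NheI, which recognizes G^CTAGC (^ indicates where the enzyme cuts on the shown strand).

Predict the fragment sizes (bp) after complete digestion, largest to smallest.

44, 33, 21 bp

NheI sites (GCTAGC) start at positions 26, 70, 91.
NheI cuts after the first base of each site, so after positions 26, 70, 91.
Circular molecule, 3 cuts → 3 fragments:
  27–70 → 44 bp
  71–91 → 21 bp
  92–98 then 1–26 → 7 + 26 = 33 bp
Sorted largest to smallest: 44, 33, 21 bp.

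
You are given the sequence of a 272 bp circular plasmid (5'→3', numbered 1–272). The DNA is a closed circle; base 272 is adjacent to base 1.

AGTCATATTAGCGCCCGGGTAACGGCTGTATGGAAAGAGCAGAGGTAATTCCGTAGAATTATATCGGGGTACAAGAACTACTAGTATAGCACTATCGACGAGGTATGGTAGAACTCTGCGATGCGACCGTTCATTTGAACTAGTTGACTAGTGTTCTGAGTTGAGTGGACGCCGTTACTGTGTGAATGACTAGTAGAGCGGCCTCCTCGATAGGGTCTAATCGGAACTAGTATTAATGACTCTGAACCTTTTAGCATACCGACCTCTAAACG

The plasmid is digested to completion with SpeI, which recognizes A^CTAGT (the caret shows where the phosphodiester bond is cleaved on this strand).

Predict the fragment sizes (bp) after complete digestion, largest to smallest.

126, 59, 42, 37, 8 bp

SpeI sites (ACTAGT) start at positions 80, 139, 147, 189, 226.
SpeI cuts after the first base of each site, so after positions 80, 139, 147, 189, 226.
Circular molecule, 5 cuts → 5 fragments:
  81–139 → 59 bp
  140–147 → 8 bp
  148–189 → 42 bp
  190–226 → 37 bp
  227–272 then 1–80 → 46 + 80 = 126 bp
Sorted largest to smallest: 126, 59, 42, 37, 8 bp.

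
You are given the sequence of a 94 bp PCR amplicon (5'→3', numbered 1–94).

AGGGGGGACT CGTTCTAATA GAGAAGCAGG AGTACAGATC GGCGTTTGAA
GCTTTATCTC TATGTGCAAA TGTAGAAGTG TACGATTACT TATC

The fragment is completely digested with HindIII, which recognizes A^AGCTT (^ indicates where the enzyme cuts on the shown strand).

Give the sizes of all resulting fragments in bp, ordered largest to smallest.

49, 45 bp

The HindIII site (AAGCTT) starts at position 49.
HindIII cuts after the first base of each site, so after position 49.
Linear molecule, 1 cut → 2 fragments:
  1–49 → 49 bp
  50–94 → 45 bp
Sorted largest to smallest: 49, 45 bp.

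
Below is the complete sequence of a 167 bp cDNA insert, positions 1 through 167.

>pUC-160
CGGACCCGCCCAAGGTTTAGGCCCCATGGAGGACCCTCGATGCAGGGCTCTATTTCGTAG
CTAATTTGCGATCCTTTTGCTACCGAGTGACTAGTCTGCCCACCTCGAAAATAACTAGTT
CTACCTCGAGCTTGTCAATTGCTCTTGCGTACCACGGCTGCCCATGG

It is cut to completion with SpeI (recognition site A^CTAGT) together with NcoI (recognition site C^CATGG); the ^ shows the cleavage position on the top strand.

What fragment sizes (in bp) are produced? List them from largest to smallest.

SpeI sites (ACTAGT) start at positions 90, 114.
SpeI cuts after the first base of each site, so after positions 90, 114.
NcoI sites (CCATGG) start at positions 24, 162.
NcoI cuts after the first base of each site, so after positions 24, 162.
Combined cut positions: 24, 90, 114, 162.
Linear molecule, 4 cuts → 5 fragments:
  1–24 → 24 bp
  25–90 → 66 bp
  91–114 → 24 bp
  115–162 → 48 bp
  163–167 → 5 bp
Sorted largest to smallest: 66, 48, 24, 24, 5 bp.

66, 48, 24, 24, 5 bp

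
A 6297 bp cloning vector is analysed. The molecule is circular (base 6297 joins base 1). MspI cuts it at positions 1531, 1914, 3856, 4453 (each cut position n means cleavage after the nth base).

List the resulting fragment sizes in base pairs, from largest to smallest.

Circular molecule, 4 cuts → 4 fragments:
  1914 − 1531 = 383 bp
  3856 − 1914 = 1942 bp
  4453 − 3856 = 597 bp
  wrap: 6297 − 4453 + 1531 = 3375 bp
Sorted largest to smallest: 3375, 1942, 597, 383 bp.

3375, 1942, 597, 383 bp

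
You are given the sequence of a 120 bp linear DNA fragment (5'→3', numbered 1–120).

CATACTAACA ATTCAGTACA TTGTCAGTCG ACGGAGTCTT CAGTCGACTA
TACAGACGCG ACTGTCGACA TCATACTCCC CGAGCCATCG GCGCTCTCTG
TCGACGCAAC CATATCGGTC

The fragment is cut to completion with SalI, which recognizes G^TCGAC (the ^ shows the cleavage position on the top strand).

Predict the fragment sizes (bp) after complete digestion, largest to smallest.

36, 27, 21, 20, 16 bp

SalI sites (GTCGAC) start at positions 27, 43, 64, 100.
SalI cuts after the first base of each site, so after positions 27, 43, 64, 100.
Linear molecule, 4 cuts → 5 fragments:
  1–27 → 27 bp
  28–43 → 16 bp
  44–64 → 21 bp
  65–100 → 36 bp
  101–120 → 20 bp
Sorted largest to smallest: 36, 27, 21, 20, 16 bp.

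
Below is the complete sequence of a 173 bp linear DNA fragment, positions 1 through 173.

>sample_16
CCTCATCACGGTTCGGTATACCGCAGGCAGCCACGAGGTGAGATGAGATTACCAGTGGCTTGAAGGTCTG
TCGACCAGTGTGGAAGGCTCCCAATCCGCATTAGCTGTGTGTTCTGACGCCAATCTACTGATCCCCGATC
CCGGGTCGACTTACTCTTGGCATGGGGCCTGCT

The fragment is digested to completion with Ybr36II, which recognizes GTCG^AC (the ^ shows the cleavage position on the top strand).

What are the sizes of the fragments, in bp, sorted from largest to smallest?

75, 73, 25 bp

Ybr36II sites (GTCGAC) start at positions 70, 145.
Ybr36II cuts after base 4 of each site, so after positions 73, 148.
Linear molecule, 2 cuts → 3 fragments:
  1–73 → 73 bp
  74–148 → 75 bp
  149–173 → 25 bp
Sorted largest to smallest: 75, 73, 25 bp.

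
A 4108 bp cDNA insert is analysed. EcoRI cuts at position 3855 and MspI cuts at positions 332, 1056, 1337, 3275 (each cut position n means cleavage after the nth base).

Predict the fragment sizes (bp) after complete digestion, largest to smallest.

Combined cut positions (sorted): 332, 1056, 1337, 3275, 3855.
Linear molecule, 5 cuts → 6 fragments:
  332 − 0 = 332 bp
  1056 − 332 = 724 bp
  1337 − 1056 = 281 bp
  3275 − 1337 = 1938 bp
  3855 − 3275 = 580 bp
  4108 − 3855 = 253 bp
Sorted largest to smallest: 1938, 724, 580, 332, 281, 253 bp.

1938, 724, 580, 332, 281, 253 bp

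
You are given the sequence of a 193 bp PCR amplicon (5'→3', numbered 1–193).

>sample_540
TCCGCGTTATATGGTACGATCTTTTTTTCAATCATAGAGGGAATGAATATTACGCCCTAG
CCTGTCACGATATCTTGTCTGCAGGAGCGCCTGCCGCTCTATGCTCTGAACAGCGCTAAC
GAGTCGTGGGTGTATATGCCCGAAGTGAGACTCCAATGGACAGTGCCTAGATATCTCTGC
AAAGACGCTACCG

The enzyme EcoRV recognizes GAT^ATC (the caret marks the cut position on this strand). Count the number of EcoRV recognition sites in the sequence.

2

GATATC occurs starting at positions 69, 170.
EcoRV cuts at 2 sites.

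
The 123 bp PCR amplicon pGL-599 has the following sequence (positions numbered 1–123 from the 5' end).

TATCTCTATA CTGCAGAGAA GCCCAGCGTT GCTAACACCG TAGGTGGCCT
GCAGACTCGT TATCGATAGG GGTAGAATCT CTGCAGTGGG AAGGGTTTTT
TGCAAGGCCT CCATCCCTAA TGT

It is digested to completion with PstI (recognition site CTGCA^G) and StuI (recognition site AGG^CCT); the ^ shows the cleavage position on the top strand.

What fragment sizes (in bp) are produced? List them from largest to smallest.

38, 32, 22, 16, 15 bp

PstI sites (CTGCAG) start at positions 11, 49, 81.
PstI cuts after base 5 of each site (before the last base), so after positions 15, 53, 85.
The StuI site (AGGCCT) starts at position 105.
StuI cuts after base 3 of each site, so after position 107.
Combined cut positions: 15, 53, 85, 107.
Linear molecule, 4 cuts → 5 fragments:
  1–15 → 15 bp
  16–53 → 38 bp
  54–85 → 32 bp
  86–107 → 22 bp
  108–123 → 16 bp
Sorted largest to smallest: 38, 32, 22, 16, 15 bp.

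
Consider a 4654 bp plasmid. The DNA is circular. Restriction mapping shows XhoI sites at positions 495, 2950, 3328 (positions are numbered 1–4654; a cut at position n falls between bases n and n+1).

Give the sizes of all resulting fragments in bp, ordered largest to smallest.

2455, 1821, 378 bp

Circular molecule, 3 cuts → 3 fragments:
  2950 − 495 = 2455 bp
  3328 − 2950 = 378 bp
  wrap: 4654 − 3328 + 495 = 1821 bp
Sorted largest to smallest: 2455, 1821, 378 bp.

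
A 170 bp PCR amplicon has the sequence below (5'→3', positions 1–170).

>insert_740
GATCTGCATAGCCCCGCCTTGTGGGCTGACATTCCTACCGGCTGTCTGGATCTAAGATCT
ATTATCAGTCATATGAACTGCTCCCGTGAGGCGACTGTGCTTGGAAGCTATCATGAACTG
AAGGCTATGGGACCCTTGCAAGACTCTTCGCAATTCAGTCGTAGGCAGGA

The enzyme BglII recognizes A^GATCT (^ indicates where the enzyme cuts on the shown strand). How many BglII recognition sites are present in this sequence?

1

AGATCT occurs starting at position 55.
BglII cuts at 1 site.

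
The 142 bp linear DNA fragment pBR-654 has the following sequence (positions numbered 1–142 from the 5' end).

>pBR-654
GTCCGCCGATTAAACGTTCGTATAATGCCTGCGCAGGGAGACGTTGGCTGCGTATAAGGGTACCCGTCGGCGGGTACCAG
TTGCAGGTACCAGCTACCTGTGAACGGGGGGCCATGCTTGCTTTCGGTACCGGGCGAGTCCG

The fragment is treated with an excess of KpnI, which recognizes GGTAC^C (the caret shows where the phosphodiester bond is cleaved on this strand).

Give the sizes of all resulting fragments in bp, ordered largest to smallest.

KpnI sites (GGTACC) start at positions 59, 73, 86, 126.
KpnI cuts after base 5 of each site (before the last base), so after positions 63, 77, 90, 130.
Linear molecule, 4 cuts → 5 fragments:
  1–63 → 63 bp
  64–77 → 14 bp
  78–90 → 13 bp
  91–130 → 40 bp
  131–142 → 12 bp
Sorted largest to smallest: 63, 40, 14, 13, 12 bp.

63, 40, 14, 13, 12 bp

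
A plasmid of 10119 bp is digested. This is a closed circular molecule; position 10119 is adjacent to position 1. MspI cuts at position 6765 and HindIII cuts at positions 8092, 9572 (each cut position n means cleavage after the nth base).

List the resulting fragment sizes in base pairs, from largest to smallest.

Combined cut positions (sorted): 6765, 8092, 9572.
Circular molecule, 3 cuts → 3 fragments:
  8092 − 6765 = 1327 bp
  9572 − 8092 = 1480 bp
  wrap: 10119 − 9572 + 6765 = 7312 bp
Sorted largest to smallest: 7312, 1480, 1327 bp.

7312, 1480, 1327 bp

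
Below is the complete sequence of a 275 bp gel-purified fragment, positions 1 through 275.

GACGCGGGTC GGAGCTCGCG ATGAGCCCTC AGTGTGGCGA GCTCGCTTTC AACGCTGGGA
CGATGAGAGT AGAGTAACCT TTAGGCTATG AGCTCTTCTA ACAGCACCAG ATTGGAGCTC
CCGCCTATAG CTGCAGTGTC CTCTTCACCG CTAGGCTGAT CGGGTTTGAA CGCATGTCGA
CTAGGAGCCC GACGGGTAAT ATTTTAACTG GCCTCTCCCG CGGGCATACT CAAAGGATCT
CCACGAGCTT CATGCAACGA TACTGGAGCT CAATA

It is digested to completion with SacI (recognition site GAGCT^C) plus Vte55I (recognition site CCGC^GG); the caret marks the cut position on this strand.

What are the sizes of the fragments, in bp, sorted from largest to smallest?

102, 51, 49, 27, 25, 16, 5 bp

SacI sites (GAGCTC) start at positions 12, 39, 90, 115, 266.
SacI cuts after base 5 of each site (before the last base), so after positions 16, 43, 94, 119, 270.
The Vte55I site (CCGCGG) starts at position 218.
Vte55I cuts after base 4 of each site, so after position 221.
Combined cut positions: 16, 43, 94, 119, 221, 270.
Linear molecule, 6 cuts → 7 fragments:
  1–16 → 16 bp
  17–43 → 27 bp
  44–94 → 51 bp
  95–119 → 25 bp
  120–221 → 102 bp
  222–270 → 49 bp
  271–275 → 5 bp
Sorted largest to smallest: 102, 51, 49, 27, 25, 16, 5 bp.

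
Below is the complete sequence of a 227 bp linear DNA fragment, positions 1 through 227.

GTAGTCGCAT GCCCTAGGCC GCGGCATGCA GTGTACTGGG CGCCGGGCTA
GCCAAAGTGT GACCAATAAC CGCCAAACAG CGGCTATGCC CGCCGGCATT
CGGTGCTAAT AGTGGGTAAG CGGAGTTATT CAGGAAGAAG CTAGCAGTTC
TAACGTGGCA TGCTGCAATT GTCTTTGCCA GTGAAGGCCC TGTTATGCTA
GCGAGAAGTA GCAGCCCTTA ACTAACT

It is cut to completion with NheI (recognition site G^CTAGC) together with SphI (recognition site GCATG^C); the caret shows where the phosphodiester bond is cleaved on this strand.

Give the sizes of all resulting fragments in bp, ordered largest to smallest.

NheI sites (GCTAGC) start at positions 47, 140, 197.
NheI cuts after the first base of each site, so after positions 47, 140, 197.
SphI sites (GCATGC) start at positions 7, 24, 158.
SphI cuts after base 5 of each site (before the last base), so after positions 11, 28, 162.
Combined cut positions: 11, 28, 47, 140, 162, 197.
Linear molecule, 6 cuts → 7 fragments:
  1–11 → 11 bp
  12–28 → 17 bp
  29–47 → 19 bp
  48–140 → 93 bp
  141–162 → 22 bp
  163–197 → 35 bp
  198–227 → 30 bp
Sorted largest to smallest: 93, 35, 30, 22, 19, 17, 11 bp.

93, 35, 30, 22, 19, 17, 11 bp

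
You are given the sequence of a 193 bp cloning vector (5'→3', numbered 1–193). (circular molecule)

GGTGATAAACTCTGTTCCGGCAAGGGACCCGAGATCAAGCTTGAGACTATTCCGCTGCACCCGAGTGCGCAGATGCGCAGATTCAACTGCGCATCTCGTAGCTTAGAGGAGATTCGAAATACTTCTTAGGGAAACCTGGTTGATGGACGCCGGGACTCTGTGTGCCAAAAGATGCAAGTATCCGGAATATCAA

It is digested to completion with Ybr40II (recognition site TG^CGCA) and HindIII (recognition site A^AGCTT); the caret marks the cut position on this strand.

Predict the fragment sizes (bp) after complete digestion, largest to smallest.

141, 30, 14, 8 bp

Ybr40II sites (TGCGCA) start at positions 66, 74, 88.
Ybr40II cuts after base 2 of each site, so after positions 67, 75, 89.
The HindIII site (AAGCTT) starts at position 37.
HindIII cuts after the first base of each site, so after position 37.
Combined cut positions: 37, 67, 75, 89.
Circular molecule, 4 cuts → 4 fragments:
  38–67 → 30 bp
  68–75 → 8 bp
  76–89 → 14 bp
  90–193 then 1–37 → 104 + 37 = 141 bp
Sorted largest to smallest: 141, 30, 14, 8 bp.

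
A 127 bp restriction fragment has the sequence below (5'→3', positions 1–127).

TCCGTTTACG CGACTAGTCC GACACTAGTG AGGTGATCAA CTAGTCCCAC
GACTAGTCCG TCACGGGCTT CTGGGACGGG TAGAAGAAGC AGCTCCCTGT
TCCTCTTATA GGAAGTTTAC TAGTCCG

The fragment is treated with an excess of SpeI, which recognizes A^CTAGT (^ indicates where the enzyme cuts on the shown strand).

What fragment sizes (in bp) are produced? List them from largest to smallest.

67, 16, 13, 12, 11, 8 bp

SpeI sites (ACTAGT) start at positions 13, 24, 40, 52, 119.
SpeI cuts after the first base of each site, so after positions 13, 24, 40, 52, 119.
Linear molecule, 5 cuts → 6 fragments:
  1–13 → 13 bp
  14–24 → 11 bp
  25–40 → 16 bp
  41–52 → 12 bp
  53–119 → 67 bp
  120–127 → 8 bp
Sorted largest to smallest: 67, 16, 13, 12, 11, 8 bp.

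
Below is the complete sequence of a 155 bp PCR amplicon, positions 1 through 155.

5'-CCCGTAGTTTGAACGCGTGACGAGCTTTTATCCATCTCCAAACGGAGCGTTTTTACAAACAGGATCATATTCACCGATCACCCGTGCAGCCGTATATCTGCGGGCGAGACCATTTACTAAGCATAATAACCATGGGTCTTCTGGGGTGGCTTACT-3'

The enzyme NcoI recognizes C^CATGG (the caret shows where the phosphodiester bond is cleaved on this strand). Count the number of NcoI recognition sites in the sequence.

CCATGG occurs starting at position 130.
NcoI cuts at 1 site.

1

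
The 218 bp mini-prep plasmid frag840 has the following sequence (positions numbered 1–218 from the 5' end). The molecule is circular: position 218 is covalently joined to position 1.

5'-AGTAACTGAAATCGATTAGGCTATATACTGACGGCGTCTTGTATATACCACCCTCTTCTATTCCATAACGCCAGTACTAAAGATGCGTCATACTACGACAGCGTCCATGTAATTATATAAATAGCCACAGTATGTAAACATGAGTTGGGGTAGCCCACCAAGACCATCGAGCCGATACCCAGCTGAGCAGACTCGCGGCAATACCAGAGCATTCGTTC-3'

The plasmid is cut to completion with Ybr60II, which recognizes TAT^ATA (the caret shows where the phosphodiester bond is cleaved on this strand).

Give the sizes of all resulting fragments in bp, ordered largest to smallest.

Ybr60II sites (TATATA) start at positions 22, 42, 114.
Ybr60II cuts after base 3 of each site, so after positions 24, 44, 116.
Circular molecule, 3 cuts → 3 fragments:
  25–44 → 20 bp
  45–116 → 72 bp
  117–218 then 1–24 → 102 + 24 = 126 bp
Sorted largest to smallest: 126, 72, 20 bp.

126, 72, 20 bp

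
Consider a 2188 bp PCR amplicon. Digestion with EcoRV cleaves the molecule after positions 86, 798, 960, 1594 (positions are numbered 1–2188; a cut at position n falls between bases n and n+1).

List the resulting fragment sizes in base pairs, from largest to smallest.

712, 634, 594, 162, 86 bp

Linear molecule, 4 cuts → 5 fragments:
  86 − 0 = 86 bp
  798 − 86 = 712 bp
  960 − 798 = 162 bp
  1594 − 960 = 634 bp
  2188 − 1594 = 594 bp
Sorted largest to smallest: 712, 634, 594, 162, 86 bp.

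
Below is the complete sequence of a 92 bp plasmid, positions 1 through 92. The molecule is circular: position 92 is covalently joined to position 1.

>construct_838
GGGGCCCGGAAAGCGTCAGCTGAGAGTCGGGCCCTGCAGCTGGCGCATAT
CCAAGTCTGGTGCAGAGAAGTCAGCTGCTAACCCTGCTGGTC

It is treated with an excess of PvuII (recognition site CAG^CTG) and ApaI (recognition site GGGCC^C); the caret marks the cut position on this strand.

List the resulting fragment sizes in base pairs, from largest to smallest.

PvuII sites (CAGCTG) start at positions 17, 37, 72.
PvuII cuts after base 3 of each site, so after positions 19, 39, 74.
ApaI sites (GGGCCC) start at positions 2, 29.
ApaI cuts after base 5 of each site (before the last base), so after positions 6, 33.
Combined cut positions: 6, 19, 33, 39, 74.
Circular molecule, 5 cuts → 5 fragments:
  7–19 → 13 bp
  20–33 → 14 bp
  34–39 → 6 bp
  40–74 → 35 bp
  75–92 then 1–6 → 18 + 6 = 24 bp
Sorted largest to smallest: 35, 24, 14, 13, 6 bp.

35, 24, 14, 13, 6 bp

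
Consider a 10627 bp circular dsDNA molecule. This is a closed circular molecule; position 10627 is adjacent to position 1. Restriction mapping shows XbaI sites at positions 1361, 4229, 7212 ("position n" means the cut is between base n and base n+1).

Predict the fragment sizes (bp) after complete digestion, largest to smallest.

4776, 2983, 2868 bp

Circular molecule, 3 cuts → 3 fragments:
  4229 − 1361 = 2868 bp
  7212 − 4229 = 2983 bp
  wrap: 10627 − 7212 + 1361 = 4776 bp
Sorted largest to smallest: 4776, 2983, 2868 bp.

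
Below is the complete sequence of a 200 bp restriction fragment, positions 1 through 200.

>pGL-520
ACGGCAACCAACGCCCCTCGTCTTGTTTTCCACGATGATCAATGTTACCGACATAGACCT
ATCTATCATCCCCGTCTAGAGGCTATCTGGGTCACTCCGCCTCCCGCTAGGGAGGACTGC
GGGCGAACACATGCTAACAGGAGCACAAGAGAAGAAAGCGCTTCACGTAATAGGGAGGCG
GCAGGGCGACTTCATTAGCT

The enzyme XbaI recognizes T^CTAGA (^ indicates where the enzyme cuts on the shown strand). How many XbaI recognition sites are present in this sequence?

1

TCTAGA occurs starting at position 75.
XbaI cuts at 1 site.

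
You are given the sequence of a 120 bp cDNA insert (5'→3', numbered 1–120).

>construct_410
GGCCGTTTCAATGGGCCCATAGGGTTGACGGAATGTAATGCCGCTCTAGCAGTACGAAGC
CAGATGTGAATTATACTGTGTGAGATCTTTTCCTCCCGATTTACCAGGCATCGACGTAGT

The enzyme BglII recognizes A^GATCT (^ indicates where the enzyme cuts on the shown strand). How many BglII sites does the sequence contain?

1

AGATCT occurs starting at position 83.
BglII cuts at 1 site.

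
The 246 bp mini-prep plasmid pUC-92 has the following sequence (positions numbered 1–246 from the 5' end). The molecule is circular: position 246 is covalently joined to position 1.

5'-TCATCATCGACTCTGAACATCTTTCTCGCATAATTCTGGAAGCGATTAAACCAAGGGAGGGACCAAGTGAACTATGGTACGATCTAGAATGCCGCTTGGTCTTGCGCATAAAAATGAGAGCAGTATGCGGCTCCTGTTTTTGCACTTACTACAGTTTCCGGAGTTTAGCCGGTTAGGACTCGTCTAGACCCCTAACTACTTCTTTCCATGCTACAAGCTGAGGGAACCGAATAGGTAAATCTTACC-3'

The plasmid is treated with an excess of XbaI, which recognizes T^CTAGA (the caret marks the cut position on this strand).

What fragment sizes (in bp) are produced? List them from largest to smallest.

146, 100 bp

XbaI sites (TCTAGA) start at positions 83, 183.
XbaI cuts after the first base of each site, so after positions 83, 183.
Circular molecule, 2 cuts → 2 fragments:
  84–183 → 100 bp
  184–246 then 1–83 → 63 + 83 = 146 bp
Sorted largest to smallest: 146, 100 bp.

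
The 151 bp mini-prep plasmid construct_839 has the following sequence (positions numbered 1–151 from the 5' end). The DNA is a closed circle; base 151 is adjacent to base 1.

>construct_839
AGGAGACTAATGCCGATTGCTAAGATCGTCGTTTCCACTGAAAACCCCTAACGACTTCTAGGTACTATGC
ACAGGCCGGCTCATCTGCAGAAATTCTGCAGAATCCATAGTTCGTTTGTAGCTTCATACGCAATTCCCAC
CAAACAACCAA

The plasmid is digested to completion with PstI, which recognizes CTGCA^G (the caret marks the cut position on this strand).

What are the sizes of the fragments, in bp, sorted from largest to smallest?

140, 11 bp

PstI sites (CTGCAG) start at positions 85, 96.
PstI cuts after base 5 of each site (before the last base), so after positions 89, 100.
Circular molecule, 2 cuts → 2 fragments:
  90–100 → 11 bp
  101–151 then 1–89 → 51 + 89 = 140 bp
Sorted largest to smallest: 140, 11 bp.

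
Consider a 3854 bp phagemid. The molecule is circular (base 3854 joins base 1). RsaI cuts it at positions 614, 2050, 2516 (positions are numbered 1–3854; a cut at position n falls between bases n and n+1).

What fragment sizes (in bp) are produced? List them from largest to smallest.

1952, 1436, 466 bp

Circular molecule, 3 cuts → 3 fragments:
  2050 − 614 = 1436 bp
  2516 − 2050 = 466 bp
  wrap: 3854 − 2516 + 614 = 1952 bp
Sorted largest to smallest: 1952, 1436, 466 bp.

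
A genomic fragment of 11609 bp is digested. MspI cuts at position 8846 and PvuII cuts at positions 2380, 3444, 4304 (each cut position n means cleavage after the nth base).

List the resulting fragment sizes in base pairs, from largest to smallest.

Combined cut positions (sorted): 2380, 3444, 4304, 8846.
Linear molecule, 4 cuts → 5 fragments:
  2380 − 0 = 2380 bp
  3444 − 2380 = 1064 bp
  4304 − 3444 = 860 bp
  8846 − 4304 = 4542 bp
  11609 − 8846 = 2763 bp
Sorted largest to smallest: 4542, 2763, 2380, 1064, 860 bp.

4542, 2763, 2380, 1064, 860 bp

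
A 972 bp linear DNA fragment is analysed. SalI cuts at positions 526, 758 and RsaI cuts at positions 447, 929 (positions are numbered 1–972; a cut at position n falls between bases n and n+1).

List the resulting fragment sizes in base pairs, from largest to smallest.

447, 232, 171, 79, 43 bp

Combined cut positions (sorted): 447, 526, 758, 929.
Linear molecule, 4 cuts → 5 fragments:
  447 − 0 = 447 bp
  526 − 447 = 79 bp
  758 − 526 = 232 bp
  929 − 758 = 171 bp
  972 − 929 = 43 bp
Sorted largest to smallest: 447, 232, 171, 79, 43 bp.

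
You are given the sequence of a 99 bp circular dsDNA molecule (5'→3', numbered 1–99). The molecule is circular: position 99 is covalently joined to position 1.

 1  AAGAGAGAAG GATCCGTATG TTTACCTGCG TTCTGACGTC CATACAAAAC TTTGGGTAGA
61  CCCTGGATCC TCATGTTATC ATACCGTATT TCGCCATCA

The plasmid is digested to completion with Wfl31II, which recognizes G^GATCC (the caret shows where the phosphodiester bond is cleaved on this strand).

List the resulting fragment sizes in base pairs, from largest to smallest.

Wfl31II sites (GGATCC) start at positions 10, 65.
Wfl31II cuts after the first base of each site, so after positions 10, 65.
Circular molecule, 2 cuts → 2 fragments:
  11–65 → 55 bp
  66–99 then 1–10 → 34 + 10 = 44 bp
Sorted largest to smallest: 55, 44 bp.

55, 44 bp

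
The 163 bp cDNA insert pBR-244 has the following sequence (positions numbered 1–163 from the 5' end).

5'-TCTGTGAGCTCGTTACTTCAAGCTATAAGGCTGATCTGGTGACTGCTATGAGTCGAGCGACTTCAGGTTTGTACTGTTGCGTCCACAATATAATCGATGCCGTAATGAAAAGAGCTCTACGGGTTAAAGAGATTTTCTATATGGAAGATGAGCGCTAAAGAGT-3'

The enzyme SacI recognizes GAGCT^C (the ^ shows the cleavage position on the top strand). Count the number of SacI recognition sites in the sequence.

GAGCTC occurs starting at positions 6, 112.
SacI cuts at 2 sites.

2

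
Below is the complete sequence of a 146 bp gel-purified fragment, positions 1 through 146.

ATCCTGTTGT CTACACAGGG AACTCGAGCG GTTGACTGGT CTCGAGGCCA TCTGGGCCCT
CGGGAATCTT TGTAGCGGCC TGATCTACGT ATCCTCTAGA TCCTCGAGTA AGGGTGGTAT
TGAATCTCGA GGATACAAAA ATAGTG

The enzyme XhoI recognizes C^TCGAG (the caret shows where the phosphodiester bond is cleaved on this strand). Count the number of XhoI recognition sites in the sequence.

4

CTCGAG occurs starting at positions 23, 41, 103, 126.
XhoI cuts at 4 sites.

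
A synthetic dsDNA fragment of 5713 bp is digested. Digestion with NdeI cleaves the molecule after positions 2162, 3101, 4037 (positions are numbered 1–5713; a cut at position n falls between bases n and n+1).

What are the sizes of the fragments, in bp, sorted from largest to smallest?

2162, 1676, 939, 936 bp

Linear molecule, 3 cuts → 4 fragments:
  2162 − 0 = 2162 bp
  3101 − 2162 = 939 bp
  4037 − 3101 = 936 bp
  5713 − 4037 = 1676 bp
Sorted largest to smallest: 2162, 1676, 939, 936 bp.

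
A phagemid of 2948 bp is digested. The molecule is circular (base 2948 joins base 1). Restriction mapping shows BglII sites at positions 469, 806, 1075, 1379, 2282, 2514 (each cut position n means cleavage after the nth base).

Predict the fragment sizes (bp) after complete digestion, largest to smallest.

903, 903, 337, 304, 269, 232 bp

Circular molecule, 6 cuts → 6 fragments:
  806 − 469 = 337 bp
  1075 − 806 = 269 bp
  1379 − 1075 = 304 bp
  2282 − 1379 = 903 bp
  2514 − 2282 = 232 bp
  wrap: 2948 − 2514 + 469 = 903 bp
Sorted largest to smallest: 903, 903, 337, 304, 269, 232 bp.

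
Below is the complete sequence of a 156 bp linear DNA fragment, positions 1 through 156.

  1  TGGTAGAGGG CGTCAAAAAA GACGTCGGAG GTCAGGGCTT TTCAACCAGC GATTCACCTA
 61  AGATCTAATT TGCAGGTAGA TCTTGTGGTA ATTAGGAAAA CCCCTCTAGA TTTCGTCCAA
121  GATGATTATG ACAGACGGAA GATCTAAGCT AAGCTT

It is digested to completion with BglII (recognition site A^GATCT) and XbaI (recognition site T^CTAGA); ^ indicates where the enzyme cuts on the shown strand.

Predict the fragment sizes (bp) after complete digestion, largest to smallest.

61, 35, 27, 17, 16 bp

BglII sites (AGATCT) start at positions 61, 78, 140.
BglII cuts after the first base of each site, so after positions 61, 78, 140.
The XbaI site (TCTAGA) starts at position 105.
XbaI cuts after the first base of each site, so after position 105.
Combined cut positions: 61, 78, 105, 140.
Linear molecule, 4 cuts → 5 fragments:
  1–61 → 61 bp
  62–78 → 17 bp
  79–105 → 27 bp
  106–140 → 35 bp
  141–156 → 16 bp
Sorted largest to smallest: 61, 35, 27, 17, 16 bp.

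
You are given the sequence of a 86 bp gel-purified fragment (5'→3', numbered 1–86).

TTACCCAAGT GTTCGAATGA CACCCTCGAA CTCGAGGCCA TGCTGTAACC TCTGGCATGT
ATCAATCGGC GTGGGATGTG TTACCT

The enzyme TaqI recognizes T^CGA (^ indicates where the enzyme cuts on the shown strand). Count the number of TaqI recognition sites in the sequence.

3

TCGA occurs starting at positions 13, 26, 32.
TaqI cuts at 3 sites.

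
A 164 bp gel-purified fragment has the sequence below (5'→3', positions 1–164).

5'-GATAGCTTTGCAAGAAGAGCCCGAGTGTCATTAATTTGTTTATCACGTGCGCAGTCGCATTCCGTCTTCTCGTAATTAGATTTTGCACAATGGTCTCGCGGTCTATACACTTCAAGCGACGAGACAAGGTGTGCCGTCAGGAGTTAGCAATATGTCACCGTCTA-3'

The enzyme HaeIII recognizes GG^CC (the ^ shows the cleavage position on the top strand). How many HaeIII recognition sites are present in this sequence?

0

No occurrence of GGCC is present in the sequence.
HaeIII does not cut: 0 sites.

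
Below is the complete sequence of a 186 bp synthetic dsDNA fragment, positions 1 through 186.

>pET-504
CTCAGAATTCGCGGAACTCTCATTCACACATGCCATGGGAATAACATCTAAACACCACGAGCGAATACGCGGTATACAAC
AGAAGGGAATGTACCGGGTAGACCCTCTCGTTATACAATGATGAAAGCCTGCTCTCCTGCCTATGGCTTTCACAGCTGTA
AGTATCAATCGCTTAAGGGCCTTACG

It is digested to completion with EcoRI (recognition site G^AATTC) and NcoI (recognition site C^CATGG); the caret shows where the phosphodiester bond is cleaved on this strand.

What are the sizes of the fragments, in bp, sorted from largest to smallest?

153, 28, 5 bp

The EcoRI site (GAATTC) starts at position 5.
EcoRI cuts after the first base of each site, so after position 5.
The NcoI site (CCATGG) starts at position 33.
NcoI cuts after the first base of each site, so after position 33.
Combined cut positions: 5, 33.
Linear molecule, 2 cuts → 3 fragments:
  1–5 → 5 bp
  6–33 → 28 bp
  34–186 → 153 bp
Sorted largest to smallest: 153, 28, 5 bp.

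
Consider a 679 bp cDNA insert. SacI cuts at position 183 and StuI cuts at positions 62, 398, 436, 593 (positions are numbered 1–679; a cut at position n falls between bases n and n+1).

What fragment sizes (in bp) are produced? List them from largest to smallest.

Combined cut positions (sorted): 62, 183, 398, 436, 593.
Linear molecule, 5 cuts → 6 fragments:
  62 − 0 = 62 bp
  183 − 62 = 121 bp
  398 − 183 = 215 bp
  436 − 398 = 38 bp
  593 − 436 = 157 bp
  679 − 593 = 86 bp
Sorted largest to smallest: 215, 157, 121, 86, 62, 38 bp.

215, 157, 121, 86, 62, 38 bp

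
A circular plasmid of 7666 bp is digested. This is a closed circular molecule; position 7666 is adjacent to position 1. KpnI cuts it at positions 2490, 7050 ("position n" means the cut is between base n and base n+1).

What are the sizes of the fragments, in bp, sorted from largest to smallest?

4560, 3106 bp

Circular molecule, 2 cuts → 2 fragments:
  7050 − 2490 = 4560 bp
  wrap: 7666 − 7050 + 2490 = 3106 bp
Sorted largest to smallest: 4560, 3106 bp.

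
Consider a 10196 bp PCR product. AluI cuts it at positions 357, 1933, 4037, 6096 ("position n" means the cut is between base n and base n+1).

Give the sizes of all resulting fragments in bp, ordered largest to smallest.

Linear molecule, 4 cuts → 5 fragments:
  357 − 0 = 357 bp
  1933 − 357 = 1576 bp
  4037 − 1933 = 2104 bp
  6096 − 4037 = 2059 bp
  10196 − 6096 = 4100 bp
Sorted largest to smallest: 4100, 2104, 2059, 1576, 357 bp.

4100, 2104, 2059, 1576, 357 bp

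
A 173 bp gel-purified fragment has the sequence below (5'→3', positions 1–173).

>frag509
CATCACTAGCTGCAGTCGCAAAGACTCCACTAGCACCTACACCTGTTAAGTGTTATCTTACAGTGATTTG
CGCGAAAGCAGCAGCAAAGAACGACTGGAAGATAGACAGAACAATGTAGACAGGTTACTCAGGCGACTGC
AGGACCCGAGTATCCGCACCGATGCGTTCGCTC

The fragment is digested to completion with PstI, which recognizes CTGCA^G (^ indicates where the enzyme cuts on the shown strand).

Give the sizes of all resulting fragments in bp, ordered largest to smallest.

127, 32, 14 bp

PstI sites (CTGCAG) start at positions 10, 137.
PstI cuts after base 5 of each site (before the last base), so after positions 14, 141.
Linear molecule, 2 cuts → 3 fragments:
  1–14 → 14 bp
  15–141 → 127 bp
  142–173 → 32 bp
Sorted largest to smallest: 127, 32, 14 bp.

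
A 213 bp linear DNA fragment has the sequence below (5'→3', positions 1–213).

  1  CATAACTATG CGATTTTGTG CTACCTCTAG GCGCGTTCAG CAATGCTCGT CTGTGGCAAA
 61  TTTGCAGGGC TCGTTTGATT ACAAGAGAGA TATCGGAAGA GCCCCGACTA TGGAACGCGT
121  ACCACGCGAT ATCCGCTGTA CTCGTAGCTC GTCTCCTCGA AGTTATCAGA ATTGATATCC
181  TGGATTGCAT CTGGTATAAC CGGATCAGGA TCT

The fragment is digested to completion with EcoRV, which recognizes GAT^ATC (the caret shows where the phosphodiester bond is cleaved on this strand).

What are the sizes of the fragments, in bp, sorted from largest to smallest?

91, 46, 39, 37 bp

EcoRV sites (GATATC) start at positions 89, 128, 174.
EcoRV cuts after base 3 of each site, so after positions 91, 130, 176.
Linear molecule, 3 cuts → 4 fragments:
  1–91 → 91 bp
  92–130 → 39 bp
  131–176 → 46 bp
  177–213 → 37 bp
Sorted largest to smallest: 91, 46, 39, 37 bp.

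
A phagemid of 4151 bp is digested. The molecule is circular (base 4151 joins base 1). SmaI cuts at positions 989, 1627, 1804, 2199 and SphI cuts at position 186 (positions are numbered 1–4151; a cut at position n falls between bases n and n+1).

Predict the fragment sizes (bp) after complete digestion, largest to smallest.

2138, 803, 638, 395, 177 bp

Combined cut positions (sorted): 186, 989, 1627, 1804, 2199.
Circular molecule, 5 cuts → 5 fragments:
  989 − 186 = 803 bp
  1627 − 989 = 638 bp
  1804 − 1627 = 177 bp
  2199 − 1804 = 395 bp
  wrap: 4151 − 2199 + 186 = 2138 bp
Sorted largest to smallest: 2138, 803, 638, 395, 177 bp.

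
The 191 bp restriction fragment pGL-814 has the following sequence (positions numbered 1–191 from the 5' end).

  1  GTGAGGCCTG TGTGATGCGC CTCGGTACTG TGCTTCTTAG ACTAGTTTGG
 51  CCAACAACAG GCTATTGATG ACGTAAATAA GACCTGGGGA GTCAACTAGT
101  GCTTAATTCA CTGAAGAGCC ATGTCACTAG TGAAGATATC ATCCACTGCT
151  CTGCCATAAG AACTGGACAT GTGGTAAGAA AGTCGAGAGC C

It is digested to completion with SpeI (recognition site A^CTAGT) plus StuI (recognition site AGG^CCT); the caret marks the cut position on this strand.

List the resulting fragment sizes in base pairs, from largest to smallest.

65, 54, 35, 31, 6 bp

SpeI sites (ACTAGT) start at positions 41, 95, 126.
SpeI cuts after the first base of each site, so after positions 41, 95, 126.
The StuI site (AGGCCT) starts at position 4.
StuI cuts after base 3 of each site, so after position 6.
Combined cut positions: 6, 41, 95, 126.
Linear molecule, 4 cuts → 5 fragments:
  1–6 → 6 bp
  7–41 → 35 bp
  42–95 → 54 bp
  96–126 → 31 bp
  127–191 → 65 bp
Sorted largest to smallest: 65, 54, 35, 31, 6 bp.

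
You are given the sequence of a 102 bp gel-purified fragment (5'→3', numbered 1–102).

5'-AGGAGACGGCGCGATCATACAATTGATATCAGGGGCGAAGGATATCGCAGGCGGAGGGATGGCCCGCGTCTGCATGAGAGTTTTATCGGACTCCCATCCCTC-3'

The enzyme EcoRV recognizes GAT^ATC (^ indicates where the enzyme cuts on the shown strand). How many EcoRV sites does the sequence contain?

2

GATATC occurs starting at positions 25, 41.
EcoRV cuts at 2 sites.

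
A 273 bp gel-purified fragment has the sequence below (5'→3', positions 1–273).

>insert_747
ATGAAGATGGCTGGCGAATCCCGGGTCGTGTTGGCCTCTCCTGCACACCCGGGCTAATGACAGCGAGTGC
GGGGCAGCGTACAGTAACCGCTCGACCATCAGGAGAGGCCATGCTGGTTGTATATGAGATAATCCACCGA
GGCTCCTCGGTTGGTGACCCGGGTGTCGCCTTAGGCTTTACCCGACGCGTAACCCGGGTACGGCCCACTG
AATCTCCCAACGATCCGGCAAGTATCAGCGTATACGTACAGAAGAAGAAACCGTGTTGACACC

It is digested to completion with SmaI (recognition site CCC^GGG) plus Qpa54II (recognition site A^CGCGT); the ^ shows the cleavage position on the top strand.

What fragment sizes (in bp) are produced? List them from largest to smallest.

SmaI sites (CCCGGG) start at positions 20, 48, 158, 193.
SmaI cuts after base 3 of each site, so after positions 22, 50, 160, 195.
The Qpa54II site (ACGCGT) starts at position 185.
Qpa54II cuts after the first base of each site, so after position 185.
Combined cut positions: 22, 50, 160, 185, 195.
Linear molecule, 5 cuts → 6 fragments:
  1–22 → 22 bp
  23–50 → 28 bp
  51–160 → 110 bp
  161–185 → 25 bp
  186–195 → 10 bp
  196–273 → 78 bp
Sorted largest to smallest: 110, 78, 28, 25, 22, 10 bp.

110, 78, 28, 25, 22, 10 bp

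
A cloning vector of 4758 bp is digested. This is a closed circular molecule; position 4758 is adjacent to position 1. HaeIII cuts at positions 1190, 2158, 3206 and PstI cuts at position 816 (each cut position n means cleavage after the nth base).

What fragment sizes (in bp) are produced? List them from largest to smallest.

Combined cut positions (sorted): 816, 1190, 2158, 3206.
Circular molecule, 4 cuts → 4 fragments:
  1190 − 816 = 374 bp
  2158 − 1190 = 968 bp
  3206 − 2158 = 1048 bp
  wrap: 4758 − 3206 + 816 = 2368 bp
Sorted largest to smallest: 2368, 1048, 968, 374 bp.

2368, 1048, 968, 374 bp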